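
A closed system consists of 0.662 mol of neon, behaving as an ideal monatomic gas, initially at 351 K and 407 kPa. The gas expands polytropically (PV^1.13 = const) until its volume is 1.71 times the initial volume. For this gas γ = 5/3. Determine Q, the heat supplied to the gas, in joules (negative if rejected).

V₁ = nRT₁/P₁ = 0.662×8.314×351/407 = 4.75 L.
Polytropic n=1.13: T₂ = T₁(V₁/V₂)^(n−1) = 351×(0.585)^0.13 = 327 K; P₂ = P₁(V₁/V₂)^n = 222 kPa.
W = (P₁V₁−P₂V₂)/(n−1) = (407×4.75−222×8.12)/0.13 = 1000 J.
ΔU = nCvΔT = 0.662×12.5×(327−351) = -195 J.
Q = ΔU + W = 806 J.

806 J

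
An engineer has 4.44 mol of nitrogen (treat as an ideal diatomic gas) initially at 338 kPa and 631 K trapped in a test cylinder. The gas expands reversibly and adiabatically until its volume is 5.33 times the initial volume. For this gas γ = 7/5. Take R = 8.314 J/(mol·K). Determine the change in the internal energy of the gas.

-28400 J

V₁ = nRT₁/P₁ = 4.44×8.314×631/338 = 68.9 L.
Adiabatic: TV^(γ−1) = const ⇒ T₂ = 631×(0.188)^0.400 = 323 K; PV^γ = const ⇒ P₂ = 32.5 kPa.
For an ideal gas ΔU = nCvΔT with Cv = (5/2)R = 20.8 J/(mol·K).
ΔU = 4.44×20.8×(323−631) = -28400 J.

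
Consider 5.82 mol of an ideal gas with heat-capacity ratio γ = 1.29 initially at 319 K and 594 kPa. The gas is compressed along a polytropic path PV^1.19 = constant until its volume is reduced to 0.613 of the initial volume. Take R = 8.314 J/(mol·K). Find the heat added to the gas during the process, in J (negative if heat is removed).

V₁ = nRT₁/P₁ = 5.82×8.314×319/594 = 26.0 L.
Polytropic n=1.19: T₂ = T₁(V₁/V₂)^(n−1) = 319×(1.63)^0.19 = 350 K; P₂ = P₁(V₁/V₂)^n = 1060 kPa.
W = (P₁V₁−P₂V₂)/(n−1) = (594×26.0−1060×15.9)/0.19 = -7920 J.
ΔU = nCvΔT = 5.82×28.7×(350−319) = 5190 J.
Q = ΔU + W = -2730 J.

-2730 J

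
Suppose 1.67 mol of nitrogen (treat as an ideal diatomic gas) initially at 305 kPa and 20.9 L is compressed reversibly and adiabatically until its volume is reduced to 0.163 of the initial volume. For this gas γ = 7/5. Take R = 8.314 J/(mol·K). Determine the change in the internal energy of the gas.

T₁ = P₁V₁/(nR) = 305×20.9/(1.67×8.314) = 459 K.
Adiabatic: TV^(γ−1) = const ⇒ T₂ = 459×(6.13)^0.400 = 949 K; PV^γ = const ⇒ P₂ = 3870 kPa.
For an ideal gas ΔU = nCvΔT with Cv = (5/2)R = 20.8 J/(mol·K).
ΔU = 1.67×20.8×(949−459) = 17000 J.

17000 J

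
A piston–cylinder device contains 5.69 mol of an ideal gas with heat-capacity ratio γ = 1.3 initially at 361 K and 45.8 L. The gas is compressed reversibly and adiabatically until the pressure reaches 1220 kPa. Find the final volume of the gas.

18.4 L

P₁ = nRT₁/V₁ = 5.69×8.314×361/45.8 = 373 kPa.
Adiabatic: T₂/T₁ = (P₂/P₁)^((γ−1)/γ) ⇒ T₂ = 361×(3.27)^0.231 = 475 K; V₂ = 18.4 L.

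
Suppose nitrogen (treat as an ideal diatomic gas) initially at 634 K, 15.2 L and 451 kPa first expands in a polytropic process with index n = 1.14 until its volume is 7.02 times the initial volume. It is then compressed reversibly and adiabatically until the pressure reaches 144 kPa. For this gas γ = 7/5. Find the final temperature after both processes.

657 K

n = P₁V₁/(RT₁) = 451×15.2/(8.314×634) = 1.30 mol.
Step 1 — Polytropic n=1.14: T₂ = T₁(V₁/V₂)^(n−1) = 634×(0.142)^0.14 = 483 K; P₂ = P₁(V₁/V₂)^n = 48.9 kPa.
W = (P₁V₁−P₂V₂)/(n−1) = (451×15.2−48.9×107)/0.14 = 11700 J.
ΔU = nCvΔT = 1.30×20.8×(483−634) = -4090 J.
Q = ΔU + W = 7600 J.
State after step 1: P = 48.9 kPa, V = 107 L, T = 483 K.
Step 2 — Adiabatic: T₂/T₁ = (P₂/P₁)^((γ−1)/γ) ⇒ T₂ = 483×(2.94)^0.286 = 657 K; V₂ = 49.3 L.
ΔU = nCvΔT = 1.30×20.8×(657−483) = 4720 J.
Q = 0 for an adiabatic process, so W = −ΔU = -4720 J.
Net over both steps: W = 6980 J, Q = 7600 J, ΔU = 623 J.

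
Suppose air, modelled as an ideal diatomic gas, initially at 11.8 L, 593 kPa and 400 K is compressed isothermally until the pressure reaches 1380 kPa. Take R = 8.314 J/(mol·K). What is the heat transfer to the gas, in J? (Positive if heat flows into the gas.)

-5910 J

n = P₁V₁/(RT₁) = 593×11.8/(8.314×400) = 2.10 mol.
Isothermal: T stays 400 K; PV = const ⇒ V₂ = 5.07 L, P₂ = 1380 kPa.
ΔU = 0 (ideal gas, T constant).
W = nRT ln(V₂/V₁) = 2.10×8.314×400×ln(0.430) = -5910 J.
Q = ΔU + W = -5910 J.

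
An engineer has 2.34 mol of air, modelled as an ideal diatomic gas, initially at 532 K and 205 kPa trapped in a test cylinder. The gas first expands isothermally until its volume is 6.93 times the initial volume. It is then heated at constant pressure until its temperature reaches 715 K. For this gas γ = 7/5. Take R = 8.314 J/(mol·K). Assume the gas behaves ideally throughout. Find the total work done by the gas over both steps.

23600 J

V₁ = nRT₁/P₁ = 2.34×8.314×532/205 = 50.5 L.
Step 1 — Isothermal: T stays 532 K; PV = const ⇒ V₂ = 350 L, P₂ = 29.6 kPa.
ΔU = 0 (ideal gas, T constant).
W = nRT ln(V₂/V₁) = 2.34×8.314×532×ln(6.93) = 20000 J.
Q = ΔU + W = 20000 J.
State after step 1: P = 29.6 kPa, V = 350 L, T = 532 K.
Step 2 — Isobaric: P stays 29.6 kPa; V/T = const ⇒ T₂ = 715 K, V₂ = 470 L.
W = PΔV = 29.6×(470−350) kPa·L = 3560 J.
ΔU = nCvΔT = 2.34×20.8×(715−532) = 8900 J.
Q = ΔU + W = nCpΔT = 12500 J.
Net over both steps: W = 23600 J, Q = 32500 J, ΔU = 8900 J.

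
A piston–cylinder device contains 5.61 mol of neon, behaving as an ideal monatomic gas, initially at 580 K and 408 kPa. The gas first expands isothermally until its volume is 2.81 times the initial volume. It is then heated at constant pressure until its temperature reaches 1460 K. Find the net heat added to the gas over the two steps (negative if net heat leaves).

V₁ = nRT₁/P₁ = 5.61×8.314×580/408 = 66.3 L.
Step 1 — Isothermal: T stays 580 K; PV = const ⇒ V₂ = 186 L, P₂ = 145 kPa.
ΔU = 0 (ideal gas, T constant).
W = nRT ln(V₂/V₁) = 5.61×8.314×580×ln(2.81) = 27900 J.
Q = ΔU + W = 27900 J.
State after step 1: P = 145 kPa, V = 186 L, T = 580 K.
Step 2 — Isobaric: P stays 145 kPa; V/T = const ⇒ T₂ = 1460 K, V₂ = 469 L.
W = PΔV = 145×(469−186) kPa·L = 41000 J.
ΔU = nCvΔT = 5.61×12.5×(1460−580) = 61600 J.
Q = ΔU + W = nCpΔT = 103000 J.
Net over both steps: W = 69000 J, Q = 131000 J, ΔU = 61600 J.

131000 J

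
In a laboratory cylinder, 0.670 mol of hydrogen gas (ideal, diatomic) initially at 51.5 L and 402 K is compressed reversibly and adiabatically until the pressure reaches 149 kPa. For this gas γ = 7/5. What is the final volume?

21.4 L

P₁ = nRT₁/V₁ = 0.670×8.314×402/51.5 = 43.5 kPa.
Adiabatic: T₂/T₁ = (P₂/P₁)^((γ−1)/γ) ⇒ T₂ = 402×(3.43)^0.286 = 572 K; V₂ = 21.4 L.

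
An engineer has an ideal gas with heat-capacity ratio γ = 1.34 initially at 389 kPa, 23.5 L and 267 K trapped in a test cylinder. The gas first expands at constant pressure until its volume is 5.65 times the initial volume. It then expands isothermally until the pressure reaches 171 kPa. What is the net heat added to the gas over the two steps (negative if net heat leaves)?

210000 J

n = P₁V₁/(RT₁) = 389×23.5/(8.314×267) = 4.12 mol.
Step 1 — Isobaric: P stays 389 kPa; V/T = const ⇒ T₂ = 1510 K, V₂ = 133 L.
W = PΔV = 389×(133−23.5) kPa·L = 42500 J.
ΔU = nCvΔT = 4.12×24.5×(1510−267) = 125000 J.
Q = ΔU + W = nCpΔT = 168000 J.
State after step 1: P = 389 kPa, V = 133 L, T = 1510 K.
Step 2 — Isothermal: T stays 1510 K; PV = const ⇒ V₂ = 302 L, P₂ = 171 kPa.
ΔU = 0 (ideal gas, T constant).
W = nRT ln(V₂/V₁) = 4.12×8.314×1510×ln(2.27) = 42500 J.
Q = ΔU + W = 42500 J.
Net over both steps: W = 85000 J, Q = 210000 J, ΔU = 125000 J.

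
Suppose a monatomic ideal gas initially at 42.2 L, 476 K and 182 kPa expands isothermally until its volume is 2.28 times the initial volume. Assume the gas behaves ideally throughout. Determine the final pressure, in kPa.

Isothermal: T stays 476 K; PV = const ⇒ V₂ = 96.2 L, P₂ = 79.8 kPa.

79.8 kPa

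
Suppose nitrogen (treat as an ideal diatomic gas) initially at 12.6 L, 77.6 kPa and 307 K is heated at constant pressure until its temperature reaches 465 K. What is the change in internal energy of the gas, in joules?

n = P₁V₁/(RT₁) = 77.6×12.6/(8.314×307) = 0.383 mol.
Isobaric: P stays 77.6 kPa; V/T = const ⇒ T₂ = 465 K, V₂ = 19.1 L.
For an ideal gas ΔU = nCvΔT with Cv = (5/2)R = 20.8 J/(mol·K).
ΔU = 0.383×20.8×(465−307) = 1260 J.

1260 J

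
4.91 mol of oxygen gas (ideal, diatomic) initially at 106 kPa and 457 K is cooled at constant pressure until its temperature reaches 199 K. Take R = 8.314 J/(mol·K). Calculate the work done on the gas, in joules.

10500 J

V₁ = nRT₁/P₁ = 4.91×8.314×457/106 = 176 L.
Isobaric: P stays 106 kPa; V/T = const ⇒ T₂ = 199 K, V₂ = 76.6 L.
W = PΔV = 106×(76.6−176) kPa·L = -10500 J.
Work done on the gas = −W_by = 10500 J.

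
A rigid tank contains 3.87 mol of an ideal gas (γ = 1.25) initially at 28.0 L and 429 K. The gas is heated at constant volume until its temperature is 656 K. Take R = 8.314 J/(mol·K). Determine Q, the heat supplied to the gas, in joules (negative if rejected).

29200 J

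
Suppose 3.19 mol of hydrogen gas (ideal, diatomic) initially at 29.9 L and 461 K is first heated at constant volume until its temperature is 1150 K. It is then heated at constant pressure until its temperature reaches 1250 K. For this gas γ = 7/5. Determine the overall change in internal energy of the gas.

52300 J

P₁ = nRT₁/V₁ = 3.19×8.314×461/29.9 = 409 kPa.
Step 1 — Isochoric: V stays 29.9 L; P/T = const ⇒ T₂ = 1150 K, P₂ = 1020 kPa.
W = 0 (no volume change).
ΔU = nCvΔT = 3.19×20.8×(1150−461) = 45700 J.
Q = ΔU = 45700 J.
State after step 1: P = 1020 kPa, V = 29.9 L, T = 1150 K.
Step 2 — Isobaric: P stays 1020 kPa; V/T = const ⇒ T₂ = 1250 K, V₂ = 32.5 L.
W = PΔV = 1020×(32.5−29.9) kPa·L = 2650 J.
ΔU = nCvΔT = 3.19×20.8×(1250−1150) = 6630 J.
Q = ΔU + W = nCpΔT = 9280 J.
Net over both steps: W = 2650 J, Q = 55000 J, ΔU = 52300 J.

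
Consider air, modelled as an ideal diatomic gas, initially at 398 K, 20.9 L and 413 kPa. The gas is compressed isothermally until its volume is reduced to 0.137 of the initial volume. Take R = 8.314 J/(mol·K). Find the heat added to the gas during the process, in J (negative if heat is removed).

-17200 J

n = P₁V₁/(RT₁) = 413×20.9/(8.314×398) = 2.61 mol.
Isothermal: T stays 398 K; PV = const ⇒ V₂ = 2.86 L, P₂ = 3010 kPa.
ΔU = 0 (ideal gas, T constant).
W = nRT ln(V₂/V₁) = 2.61×8.314×398×ln(0.137) = -17200 J.
Q = ΔU + W = -17200 J.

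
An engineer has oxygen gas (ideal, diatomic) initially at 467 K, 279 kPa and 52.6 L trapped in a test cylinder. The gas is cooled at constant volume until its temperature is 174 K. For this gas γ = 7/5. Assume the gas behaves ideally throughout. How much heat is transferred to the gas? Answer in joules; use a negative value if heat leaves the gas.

-23000 J

n = P₁V₁/(RT₁) = 279×52.6/(8.314×467) = 3.78 mol.
Isochoric: V stays 52.6 L; P/T = const ⇒ T₂ = 174 K, P₂ = 104 kPa.
W = 0 (no volume change).
ΔU = nCvΔT = 3.78×20.8×(174−467) = -23000 J.
Q = ΔU = -23000 J.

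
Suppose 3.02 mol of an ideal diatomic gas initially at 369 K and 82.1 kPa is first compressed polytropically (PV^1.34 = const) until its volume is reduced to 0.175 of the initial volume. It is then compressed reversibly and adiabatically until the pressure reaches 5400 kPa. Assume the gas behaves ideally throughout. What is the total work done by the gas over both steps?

V₁ = nRT₁/P₁ = 3.02×8.314×369/82.1 = 113 L.
Step 1 — Polytropic n=1.34: T₂ = T₁(V₁/V₂)^(n−1) = 369×(5.71)^0.34 = 667 K; P₂ = P₁(V₁/V₂)^n = 849 kPa.
W = (P₁V₁−P₂V₂)/(n−1) = (82.1×113−849×19.7)/0.34 = -22000 J.
ΔU = nCvΔT = 3.02×20.8×(667−369) = 18700 J.
Q = ΔU + W = -3310 J.
State after step 1: P = 849 kPa, V = 19.7 L, T = 667 K.
Step 2 — Adiabatic: T₂/T₁ = (P₂/P₁)^((γ−1)/γ) ⇒ T₂ = 667×(6.36)^0.286 = 1130 K; V₂ = 5.27 L.
ΔU = nCvΔT = 3.02×20.8×(1130−667) = 29200 J.
Q = 0 for an adiabatic process, so W = −ΔU = -29200 J.
Net over both steps: W = -51200 J, Q = -3310 J, ΔU = 47900 J.

-51200 J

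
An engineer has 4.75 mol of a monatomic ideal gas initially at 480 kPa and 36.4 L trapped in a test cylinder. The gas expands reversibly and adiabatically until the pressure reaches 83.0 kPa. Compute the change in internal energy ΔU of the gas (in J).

-13200 J

T₁ = P₁V₁/(nR) = 480×36.4/(4.75×8.314) = 442 K.
Adiabatic: T₂/T₁ = (P₂/P₁)^((γ−1)/γ) ⇒ T₂ = 442×(0.173)^0.400 = 219 K; V₂ = 104 L.
For an ideal gas ΔU = nCvΔT with Cv = (3/2)R = 12.5 J/(mol·K).
ΔU = 4.75×12.5×(219−442) = -13200 J.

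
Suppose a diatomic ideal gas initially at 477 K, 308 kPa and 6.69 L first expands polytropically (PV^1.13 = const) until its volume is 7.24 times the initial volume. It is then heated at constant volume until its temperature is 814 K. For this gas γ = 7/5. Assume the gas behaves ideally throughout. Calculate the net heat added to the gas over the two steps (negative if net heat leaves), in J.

n = P₁V₁/(RT₁) = 308×6.69/(8.314×477) = 0.520 mol.
Step 1 — Polytropic n=1.13: T₂ = T₁(V₁/V₂)^(n−1) = 477×(0.138)^0.13 = 369 K; P₂ = P₁(V₁/V₂)^n = 32.9 kPa.
W = (P₁V₁−P₂V₂)/(n−1) = (308×6.69−32.9×48.4)/0.13 = 3600 J.
ΔU = nCvΔT = 0.520×20.8×(369−477) = -1170 J.
Q = ΔU + W = 2430 J.
State after step 1: P = 32.9 kPa, V = 48.4 L, T = 369 K.
Step 2 — Isochoric: V stays 48.4 L; P/T = const ⇒ T₂ = 814 K, P₂ = 72.6 kPa.
W = 0 (no volume change).
ΔU = nCvΔT = 0.520×20.8×(814−369) = 4810 J.
Q = ΔU = 4810 J.
Net over both steps: W = 3600 J, Q = 7240 J, ΔU = 3640 J.

7240 J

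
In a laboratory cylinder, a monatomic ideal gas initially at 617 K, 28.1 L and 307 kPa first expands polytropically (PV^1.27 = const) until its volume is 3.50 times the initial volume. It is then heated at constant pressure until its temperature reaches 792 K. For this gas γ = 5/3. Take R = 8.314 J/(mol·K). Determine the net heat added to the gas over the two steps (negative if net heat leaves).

17800 J

n = P₁V₁/(RT₁) = 307×28.1/(8.314×617) = 1.68 mol.
Step 1 — Polytropic n=1.27: T₂ = T₁(V₁/V₂)^(n−1) = 617×(0.286)^0.27 = 440 K; P₂ = P₁(V₁/V₂)^n = 62.5 kPa.
W = (P₁V₁−P₂V₂)/(n−1) = (307×28.1−62.5×98.4)/0.27 = 9170 J.
ΔU = nCvΔT = 1.68×12.5×(440−617) = -3710 J.
Q = ΔU + W = 5460 J.
State after step 1: P = 62.5 kPa, V = 98.4 L, T = 440 K.
Step 2 — Isobaric: P stays 62.5 kPa; V/T = const ⇒ T₂ = 792 K, V₂ = 177 L.
W = PΔV = 62.5×(177−98.4) kPa·L = 4920 J.
ΔU = nCvΔT = 1.68×12.5×(792−440) = 7380 J.
Q = ΔU + W = nCpΔT = 12300 J.
Net over both steps: W = 14100 J, Q = 17800 J, ΔU = 3670 J.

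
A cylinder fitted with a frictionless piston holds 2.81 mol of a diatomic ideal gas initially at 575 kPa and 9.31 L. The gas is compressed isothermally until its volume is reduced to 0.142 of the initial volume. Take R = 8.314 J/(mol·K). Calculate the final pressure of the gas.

T₁ = P₁V₁/(nR) = 575×9.31/(2.81×8.314) = 229 K.
Isothermal: T stays 229 K; PV = const ⇒ V₂ = 1.32 L, P₂ = 4050 kPa.

4050 kPa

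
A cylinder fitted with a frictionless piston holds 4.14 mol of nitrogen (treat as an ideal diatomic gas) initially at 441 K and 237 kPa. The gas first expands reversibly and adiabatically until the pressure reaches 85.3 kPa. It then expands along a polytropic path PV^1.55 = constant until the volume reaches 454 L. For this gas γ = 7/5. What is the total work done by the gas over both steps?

19700 J

V₁ = nRT₁/P₁ = 4.14×8.314×441/237 = 64.0 L.
Step 1 — Adiabatic: T₂/T₁ = (P₂/P₁)^((γ−1)/γ) ⇒ T₂ = 441×(0.360)^0.286 = 329 K; V₂ = 133 L.
ΔU = nCvΔT = 4.14×20.8×(329−441) = -9610 J.
Q = 0 for an adiabatic process, so W = −ΔU = 9610 J.
State after step 1: P = 85.3 kPa, V = 133 L, T = 329 K.
Step 2 — Polytropic n=1.55: T₂ = T₁(V₁/V₂)^(n−1) = 329×(0.293)^0.55 = 168 K; P₂ = P₁(V₁/V₂)^n = 12.7 kPa.
W = (P₁V₁−P₂V₂)/(n−1) = (85.3×133−12.7×454)/0.55 = 10100 J.
ΔU = nCvΔT = 4.14×20.8×(168−329) = -13900 J.
Q = ΔU + W = -3800 J.
Net over both steps: W = 19700 J, Q = -3800 J, ΔU = -23500 J.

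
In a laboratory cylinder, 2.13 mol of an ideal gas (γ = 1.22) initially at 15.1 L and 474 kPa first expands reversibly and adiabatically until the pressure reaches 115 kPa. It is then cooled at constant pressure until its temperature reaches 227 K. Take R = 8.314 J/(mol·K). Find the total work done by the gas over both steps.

5810 J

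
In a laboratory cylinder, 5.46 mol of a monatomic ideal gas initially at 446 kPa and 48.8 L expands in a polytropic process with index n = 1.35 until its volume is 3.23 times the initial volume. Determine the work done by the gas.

20900 J

T₁ = P₁V₁/(nR) = 446×48.8/(5.46×8.314) = 479 K.
Polytropic n=1.35: T₂ = T₁(V₁/V₂)^(n−1) = 479×(0.310)^0.35 = 318 K; P₂ = P₁(V₁/V₂)^n = 91.6 kPa.
W = (P₁V₁−P₂V₂)/(n−1) = (446×48.8−91.6×158)/0.35 = 20900 J.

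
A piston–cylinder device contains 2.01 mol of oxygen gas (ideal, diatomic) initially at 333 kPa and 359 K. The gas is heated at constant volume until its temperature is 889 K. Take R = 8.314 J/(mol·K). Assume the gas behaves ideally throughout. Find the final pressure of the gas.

825 kPa

V₁ = nRT₁/P₁ = 2.01×8.314×359/333 = 18.0 L.
Isochoric: V stays 18.0 L; P/T = const ⇒ T₂ = 889 K, P₂ = 825 kPa.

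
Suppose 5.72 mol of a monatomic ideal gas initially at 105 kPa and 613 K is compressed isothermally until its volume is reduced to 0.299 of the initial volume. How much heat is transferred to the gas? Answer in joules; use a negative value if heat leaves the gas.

V₁ = nRT₁/P₁ = 5.72×8.314×613/105 = 278 L.
Isothermal: T stays 613 K; PV = const ⇒ V₂ = 83.0 L, P₂ = 351 kPa.
ΔU = 0 (ideal gas, T constant).
W = nRT ln(V₂/V₁) = 5.72×8.314×613×ln(0.299) = -35200 J.
Q = ΔU + W = -35200 J.

-35200 J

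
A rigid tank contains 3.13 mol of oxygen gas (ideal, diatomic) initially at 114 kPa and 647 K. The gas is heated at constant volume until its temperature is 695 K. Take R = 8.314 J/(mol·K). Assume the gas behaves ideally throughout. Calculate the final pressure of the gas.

V₁ = nRT₁/P₁ = 3.13×8.314×647/114 = 148 L.
Isochoric: V stays 148 L; P/T = const ⇒ T₂ = 695 K, P₂ = 122 kPa.

122 kPa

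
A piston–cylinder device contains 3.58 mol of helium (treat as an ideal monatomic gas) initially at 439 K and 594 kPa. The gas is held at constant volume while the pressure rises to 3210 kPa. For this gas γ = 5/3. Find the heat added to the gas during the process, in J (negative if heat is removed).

V₁ = nRT₁/P₁ = 3.58×8.314×439/594 = 22.0 L.
Isochoric: V stays 22.0 L; P/T = const ⇒ T₂ = 2370 K, P₂ = 3210 kPa.
W = 0 (no volume change).
ΔU = nCvΔT = 3.58×12.5×(2370−439) = 86300 J.
Q = ΔU = 86300 J.

86300 J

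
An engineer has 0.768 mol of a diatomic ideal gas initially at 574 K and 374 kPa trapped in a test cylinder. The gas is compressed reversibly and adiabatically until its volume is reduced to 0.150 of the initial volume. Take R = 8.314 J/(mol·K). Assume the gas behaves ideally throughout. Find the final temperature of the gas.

V₁ = nRT₁/P₁ = 0.768×8.314×574/374 = 9.80 L.
Adiabatic: TV^(γ−1) = const ⇒ T₂ = 574×(6.67)^0.400 = 1230 K; PV^γ = const ⇒ P₂ = 5330 kPa.

1230 K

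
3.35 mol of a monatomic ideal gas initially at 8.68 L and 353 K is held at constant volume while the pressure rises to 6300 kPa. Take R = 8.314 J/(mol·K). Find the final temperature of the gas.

P₁ = nRT₁/V₁ = 3.35×8.314×353/8.68 = 1130 kPa.
Isochoric: V stays 8.68 L; P/T = const ⇒ T₂ = 1960 K, P₂ = 6300 kPa.

1960 K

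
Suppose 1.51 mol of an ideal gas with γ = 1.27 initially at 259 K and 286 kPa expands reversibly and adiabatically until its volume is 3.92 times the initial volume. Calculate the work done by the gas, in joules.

V₁ = nRT₁/P₁ = 1.51×8.314×259/286 = 11.4 L.
Adiabatic: TV^(γ−1) = const ⇒ T₂ = 259×(0.255)^0.270 = 179 K; PV^γ = const ⇒ P₂ = 50.5 kPa.
ΔU = nCvΔT = 1.51×30.8×(179−259) = -3710 J.
Q = 0 for an adiabatic process, so W = −ΔU = 3710 J.

3710 J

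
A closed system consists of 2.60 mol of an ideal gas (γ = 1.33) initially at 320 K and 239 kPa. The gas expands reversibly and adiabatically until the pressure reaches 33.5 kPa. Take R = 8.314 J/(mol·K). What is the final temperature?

V₁ = nRT₁/P₁ = 2.60×8.314×320/239 = 28.9 L.
Adiabatic: T₂/T₁ = (P₂/P₁)^((γ−1)/γ) ⇒ T₂ = 320×(0.140)^0.248 = 197 K; V₂ = 127 L.

197 K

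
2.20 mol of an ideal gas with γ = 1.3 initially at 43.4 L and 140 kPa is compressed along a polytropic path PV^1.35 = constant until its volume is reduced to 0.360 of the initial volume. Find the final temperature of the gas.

T₁ = P₁V₁/(nR) = 140×43.4/(2.20×8.314) = 332 K.
Polytropic n=1.35: T₂ = T₁(V₁/V₂)^(n−1) = 332×(2.78)^0.35 = 475 K; P₂ = P₁(V₁/V₂)^n = 556 kPa.

475 K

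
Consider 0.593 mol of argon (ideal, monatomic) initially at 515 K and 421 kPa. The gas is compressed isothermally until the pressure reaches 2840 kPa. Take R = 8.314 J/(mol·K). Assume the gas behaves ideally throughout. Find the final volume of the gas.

V₁ = nRT₁/P₁ = 0.593×8.314×515/421 = 6.03 L.
Isothermal: T stays 515 K; PV = const ⇒ V₂ = 0.894 L, P₂ = 2840 kPa.

0.894 L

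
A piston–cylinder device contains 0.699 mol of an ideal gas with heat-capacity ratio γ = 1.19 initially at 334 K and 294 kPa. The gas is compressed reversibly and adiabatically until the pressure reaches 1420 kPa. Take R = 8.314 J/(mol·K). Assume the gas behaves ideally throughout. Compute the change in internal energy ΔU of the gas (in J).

V₁ = nRT₁/P₁ = 0.699×8.314×334/294 = 6.60 L.
Adiabatic: T₂/T₁ = (P₂/P₁)^((γ−1)/γ) ⇒ T₂ = 334×(4.83)^0.160 = 429 K; V₂ = 1.76 L.
For an ideal gas ΔU = nCvΔT with Cv = R/(γ−1) = 43.8 J/(mol·K).
ΔU = 0.699×43.8×(429−334) = 2920 J.

2920 J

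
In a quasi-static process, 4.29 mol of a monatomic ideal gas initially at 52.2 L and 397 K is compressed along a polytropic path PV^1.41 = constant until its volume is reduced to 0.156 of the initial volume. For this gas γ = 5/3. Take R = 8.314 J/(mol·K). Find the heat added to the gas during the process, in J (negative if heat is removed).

P₁ = nRT₁/V₁ = 4.29×8.314×397/52.2 = 271 kPa.
Polytropic n=1.41: T₂ = T₁(V₁/V₂)^(n−1) = 397×(6.41)^0.41 = 850 K; P₂ = P₁(V₁/V₂)^n = 3720 kPa.
W = (P₁V₁−P₂V₂)/(n−1) = (271×52.2−3720×8.14)/0.41 = -39400 J.
ΔU = nCvΔT = 4.29×12.5×(850−397) = 24300 J.
Q = ΔU + W = -15200 J.

-15200 J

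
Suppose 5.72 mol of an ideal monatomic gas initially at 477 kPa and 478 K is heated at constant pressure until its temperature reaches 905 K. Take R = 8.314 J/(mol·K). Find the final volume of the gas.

V₁ = nRT₁/P₁ = 5.72×8.314×478/477 = 47.7 L.
Isobaric: P stays 477 kPa; V/T = const ⇒ T₂ = 905 K, V₂ = 90.2 L.

90.2 L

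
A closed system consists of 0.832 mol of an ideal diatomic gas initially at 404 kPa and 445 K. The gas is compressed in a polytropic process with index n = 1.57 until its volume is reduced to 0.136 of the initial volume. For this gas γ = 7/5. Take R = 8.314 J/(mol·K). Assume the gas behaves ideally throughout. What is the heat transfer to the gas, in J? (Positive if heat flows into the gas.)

V₁ = nRT₁/P₁ = 0.832×8.314×445/404 = 7.62 L.
Polytropic n=1.57: T₂ = T₁(V₁/V₂)^(n−1) = 445×(7.35)^0.57 = 1390 K; P₂ = P₁(V₁/V₂)^n = 9260 kPa.
W = (P₁V₁−P₂V₂)/(n−1) = (404×7.62−9260×1.04)/0.57 = -11400 J.
ΔU = nCvΔT = 0.832×20.8×(1390−445) = 16300 J.
Q = ΔU + W = 4860 J.

4860 J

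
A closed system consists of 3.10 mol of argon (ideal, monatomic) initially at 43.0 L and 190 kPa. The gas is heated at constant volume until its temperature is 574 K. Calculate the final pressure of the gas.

344 kPa

T₁ = P₁V₁/(nR) = 190×43.0/(3.10×8.314) = 317 K.
Isochoric: V stays 43.0 L; P/T = const ⇒ T₂ = 574 K, P₂ = 344 kPa.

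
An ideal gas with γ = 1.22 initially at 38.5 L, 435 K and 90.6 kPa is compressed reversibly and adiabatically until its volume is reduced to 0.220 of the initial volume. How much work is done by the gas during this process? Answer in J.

n = P₁V₁/(RT₁) = 90.6×38.5/(8.314×435) = 0.964 mol.
Adiabatic: TV^(γ−1) = const ⇒ T₂ = 435×(4.55)^0.220 = 607 K; PV^γ = const ⇒ P₂ = 575 kPa.
ΔU = nCvΔT = 0.964×37.8×(607−435) = 6270 J.
Q = 0 for an adiabatic process, so W = −ΔU = -6270 J.

-6270 J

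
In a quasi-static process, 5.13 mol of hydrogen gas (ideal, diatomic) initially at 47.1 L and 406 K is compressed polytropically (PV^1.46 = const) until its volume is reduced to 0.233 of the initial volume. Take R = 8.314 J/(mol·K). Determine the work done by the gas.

P₁ = nRT₁/V₁ = 5.13×8.314×406/47.1 = 368 kPa.
Polytropic n=1.46: T₂ = T₁(V₁/V₂)^(n−1) = 406×(4.29)^0.46 = 793 K; P₂ = P₁(V₁/V₂)^n = 3080 kPa.
W = (P₁V₁−P₂V₂)/(n−1) = (368×47.1−3080×11.0)/0.46 = -35900 J.

-35900 J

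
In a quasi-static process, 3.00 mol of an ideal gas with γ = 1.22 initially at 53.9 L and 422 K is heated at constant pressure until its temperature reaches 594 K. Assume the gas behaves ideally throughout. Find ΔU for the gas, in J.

P₁ = nRT₁/V₁ = 3.00×8.314×422/53.9 = 195 kPa.
Isobaric: P stays 195 kPa; V/T = const ⇒ T₂ = 594 K, V₂ = 75.9 L.
For an ideal gas ΔU = nCvΔT with Cv = R/(γ−1) = 37.8 J/(mol·K).
ΔU = 3.00×37.8×(594−422) = 19500 J.

19500 J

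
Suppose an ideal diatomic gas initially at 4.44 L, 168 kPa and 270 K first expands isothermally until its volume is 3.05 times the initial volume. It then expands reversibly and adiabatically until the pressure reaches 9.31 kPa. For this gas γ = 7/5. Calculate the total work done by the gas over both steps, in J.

1570 J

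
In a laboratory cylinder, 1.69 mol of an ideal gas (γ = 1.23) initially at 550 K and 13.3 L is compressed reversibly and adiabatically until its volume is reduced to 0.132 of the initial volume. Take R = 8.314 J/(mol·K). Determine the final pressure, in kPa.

7010 kPa

P₁ = nRT₁/V₁ = 1.69×8.314×550/13.3 = 581 kPa.
Adiabatic: TV^(γ−1) = const ⇒ T₂ = 550×(7.58)^0.230 = 876 K; PV^γ = const ⇒ P₂ = 7010 kPa.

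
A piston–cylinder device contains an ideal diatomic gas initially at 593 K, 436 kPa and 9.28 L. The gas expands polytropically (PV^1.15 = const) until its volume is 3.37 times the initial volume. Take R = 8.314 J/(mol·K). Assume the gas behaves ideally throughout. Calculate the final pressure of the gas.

Polytropic n=1.15: T₂ = T₁(V₁/V₂)^(n−1) = 593×(0.297)^0.15 = 494 K; P₂ = P₁(V₁/V₂)^n = 108 kPa.

108 kPa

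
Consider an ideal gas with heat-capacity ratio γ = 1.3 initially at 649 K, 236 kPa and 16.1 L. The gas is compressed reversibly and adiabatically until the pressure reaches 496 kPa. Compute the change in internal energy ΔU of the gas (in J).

2370 J

n = P₁V₁/(RT₁) = 236×16.1/(8.314×649) = 0.704 mol.
Adiabatic: T₂/T₁ = (P₂/P₁)^((γ−1)/γ) ⇒ T₂ = 649×(2.10)^0.231 = 770 K; V₂ = 9.09 L.
For an ideal gas ΔU = nCvΔT with Cv = R/(γ−1) = 27.7 J/(mol·K).
ΔU = 0.704×27.7×(770−649) = 2370 J.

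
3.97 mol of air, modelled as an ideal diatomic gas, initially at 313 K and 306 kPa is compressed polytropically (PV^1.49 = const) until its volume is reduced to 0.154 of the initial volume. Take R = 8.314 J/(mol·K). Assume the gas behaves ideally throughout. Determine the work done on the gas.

V₁ = nRT₁/P₁ = 3.97×8.314×313/306 = 33.8 L.
Polytropic n=1.49: T₂ = T₁(V₁/V₂)^(n−1) = 313×(6.49)^0.49 = 783 K; P₂ = P₁(V₁/V₂)^n = 4970 kPa.
W = (P₁V₁−P₂V₂)/(n−1) = (306×33.8−4970×5.20)/0.49 = -31600 J.
Work done on the gas = −W_by = 31600 J.

31600 J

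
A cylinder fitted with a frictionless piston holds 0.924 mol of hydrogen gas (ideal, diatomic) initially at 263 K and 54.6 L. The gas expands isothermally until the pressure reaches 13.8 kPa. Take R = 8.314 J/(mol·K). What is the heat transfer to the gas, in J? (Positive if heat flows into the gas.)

1990 J

P₁ = nRT₁/V₁ = 0.924×8.314×263/54.6 = 37.0 kPa.
Isothermal: T stays 263 K; PV = const ⇒ V₂ = 146 L, P₂ = 13.8 kPa.
ΔU = 0 (ideal gas, T constant).
W = nRT ln(V₂/V₁) = 0.924×8.314×263×ln(2.68) = 1990 J.
Q = ΔU + W = 1990 J.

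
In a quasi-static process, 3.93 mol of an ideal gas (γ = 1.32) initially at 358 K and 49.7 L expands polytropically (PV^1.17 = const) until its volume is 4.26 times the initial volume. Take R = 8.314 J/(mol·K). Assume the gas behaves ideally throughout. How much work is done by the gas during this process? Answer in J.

15000 J

P₁ = nRT₁/V₁ = 3.93×8.314×358/49.7 = 235 kPa.
Polytropic n=1.17: T₂ = T₁(V₁/V₂)^(n−1) = 358×(0.235)^0.17 = 280 K; P₂ = P₁(V₁/V₂)^n = 43.2 kPa.
W = (P₁V₁−P₂V₂)/(n−1) = (235×49.7−43.2×212)/0.17 = 15000 J.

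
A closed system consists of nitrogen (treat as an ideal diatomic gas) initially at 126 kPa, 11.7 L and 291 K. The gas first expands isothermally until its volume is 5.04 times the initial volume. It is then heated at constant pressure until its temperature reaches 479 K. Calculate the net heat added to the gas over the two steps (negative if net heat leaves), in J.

5720 J

n = P₁V₁/(RT₁) = 126×11.7/(8.314×291) = 0.609 mol.
Step 1 — Isothermal: T stays 291 K; PV = const ⇒ V₂ = 59.0 L, P₂ = 25.0 kPa.
ΔU = 0 (ideal gas, T constant).
W = nRT ln(V₂/V₁) = 0.609×8.314×291×ln(5.04) = 2380 J.
Q = ΔU + W = 2380 J.
State after step 1: P = 25.0 kPa, V = 59.0 L, T = 291 K.
Step 2 — Isobaric: P stays 25.0 kPa; V/T = const ⇒ T₂ = 479 K, V₂ = 97.1 L.
W = PΔV = 25.0×(97.1−59.0) kPa·L = 952 J.
ΔU = nCvΔT = 0.609×20.8×(479−291) = 2380 J.
Q = ΔU + W = nCpΔT = 3330 J.
Net over both steps: W = 3340 J, Q = 5720 J, ΔU = 2380 J.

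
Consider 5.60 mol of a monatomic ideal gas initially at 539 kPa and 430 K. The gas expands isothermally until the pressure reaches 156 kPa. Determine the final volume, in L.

V₁ = nRT₁/P₁ = 5.60×8.314×430/539 = 37.1 L.
Isothermal: T stays 430 K; PV = const ⇒ V₂ = 128 L, P₂ = 156 kPa.

128 L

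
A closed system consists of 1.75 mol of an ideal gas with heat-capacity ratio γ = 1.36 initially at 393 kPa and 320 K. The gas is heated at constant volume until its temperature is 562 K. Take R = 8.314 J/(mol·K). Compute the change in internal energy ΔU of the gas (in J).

9780 J

V₁ = nRT₁/P₁ = 1.75×8.314×320/393 = 11.8 L.
Isochoric: V stays 11.8 L; P/T = const ⇒ T₂ = 562 K, P₂ = 690 kPa.
For an ideal gas ΔU = nCvΔT with Cv = R/(γ−1) = 23.1 J/(mol·K).
ΔU = 1.75×23.1×(562−320) = 9780 J.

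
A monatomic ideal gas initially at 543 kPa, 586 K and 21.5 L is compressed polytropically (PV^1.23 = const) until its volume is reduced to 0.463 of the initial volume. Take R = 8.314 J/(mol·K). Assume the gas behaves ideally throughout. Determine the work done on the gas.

9830 J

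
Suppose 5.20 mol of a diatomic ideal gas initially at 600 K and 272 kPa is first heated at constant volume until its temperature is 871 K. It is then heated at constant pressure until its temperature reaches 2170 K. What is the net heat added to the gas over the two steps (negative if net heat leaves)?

226000 J

V₁ = nRT₁/P₁ = 5.20×8.314×600/272 = 95.4 L.
Step 1 — Isochoric: V stays 95.4 L; P/T = const ⇒ T₂ = 871 K, P₂ = 395 kPa.
W = 0 (no volume change).
ΔU = nCvΔT = 5.20×20.8×(871−600) = 29300 J.
Q = ΔU = 29300 J.
State after step 1: P = 395 kPa, V = 95.4 L, T = 871 K.
Step 2 — Isobaric: P stays 395 kPa; V/T = const ⇒ T₂ = 2170 K, V₂ = 238 L.
W = PΔV = 395×(238−95.4) kPa·L = 56200 J.
ΔU = nCvΔT = 5.20×20.8×(2170−871) = 140000 J.
Q = ΔU + W = nCpΔT = 197000 J.
Net over both steps: W = 56200 J, Q = 226000 J, ΔU = 170000 J.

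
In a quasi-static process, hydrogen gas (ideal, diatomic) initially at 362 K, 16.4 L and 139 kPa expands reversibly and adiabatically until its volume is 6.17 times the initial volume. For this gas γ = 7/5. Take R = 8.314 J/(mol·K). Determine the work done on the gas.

-2950 J

n = P₁V₁/(RT₁) = 139×16.4/(8.314×362) = 0.757 mol.
Adiabatic: TV^(γ−1) = const ⇒ T₂ = 362×(0.162)^0.400 = 175 K; PV^γ = const ⇒ P₂ = 10.9 kPa.
ΔU = nCvΔT = 0.757×20.8×(175−362) = -2950 J.
Q = 0 for an adiabatic process, so W = −ΔU = 2950 J.
Work done on the gas = −W_by = -2950 J.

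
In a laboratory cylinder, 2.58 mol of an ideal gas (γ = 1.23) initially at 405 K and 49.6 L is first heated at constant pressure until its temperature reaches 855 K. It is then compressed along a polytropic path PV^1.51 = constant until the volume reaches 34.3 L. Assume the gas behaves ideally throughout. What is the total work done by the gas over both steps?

-17900 J

P₁ = nRT₁/V₁ = 2.58×8.314×405/49.6 = 175 kPa.
Step 1 — Isobaric: P stays 175 kPa; V/T = const ⇒ T₂ = 855 K, V₂ = 105 L.
W = PΔV = 175×(105−49.6) kPa·L = 9650 J.
ΔU = nCvΔT = 2.58×36.1×(855−405) = 42000 J.
Q = ΔU + W = nCpΔT = 51600 J.
State after step 1: P = 175 kPa, V = 105 L, T = 855 K.
Step 2 — Polytropic n=1.51: T₂ = T₁(V₁/V₂)^(n−1) = 855×(3.05)^0.51 = 1510 K; P₂ = P₁(V₁/V₂)^n = 945 kPa.
W = (P₁V₁−P₂V₂)/(n−1) = (175×105−945×34.3)/0.51 = -27600 J.
ΔU = nCvΔT = 2.58×36.1×(1510−855) = 61100 J.
Q = ΔU + W = 33600 J.
Net over both steps: W = -17900 J, Q = 85200 J, ΔU = 103000 J.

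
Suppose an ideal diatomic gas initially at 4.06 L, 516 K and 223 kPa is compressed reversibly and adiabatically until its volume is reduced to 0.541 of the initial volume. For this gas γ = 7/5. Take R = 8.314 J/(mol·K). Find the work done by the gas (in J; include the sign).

-631 J

n = P₁V₁/(RT₁) = 223×4.06/(8.314×516) = 0.211 mol.
Adiabatic: TV^(γ−1) = const ⇒ T₂ = 516×(1.85)^0.400 = 660 K; PV^γ = const ⇒ P₂ = 527 kPa.
ΔU = nCvΔT = 0.211×20.8×(660−516) = 631 J.
Q = 0 for an adiabatic process, so W = −ΔU = -631 J.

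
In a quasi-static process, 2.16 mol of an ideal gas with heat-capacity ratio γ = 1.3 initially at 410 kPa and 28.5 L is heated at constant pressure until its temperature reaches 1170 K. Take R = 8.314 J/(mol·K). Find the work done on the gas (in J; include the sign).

-9330 J

T₁ = P₁V₁/(nR) = 410×28.5/(2.16×8.314) = 651 K.
Isobaric: P stays 410 kPa; V/T = const ⇒ T₂ = 1170 K, V₂ = 51.2 L.
W = PΔV = 410×(51.2−28.5) kPa·L = 9330 J.
Work done on the gas = −W_by = -9330 J.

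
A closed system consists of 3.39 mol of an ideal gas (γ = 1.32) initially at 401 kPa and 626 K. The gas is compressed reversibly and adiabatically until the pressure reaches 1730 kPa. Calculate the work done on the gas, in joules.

V₁ = nRT₁/P₁ = 3.39×8.314×626/401 = 44.0 L.
Adiabatic: T₂/T₁ = (P₂/P₁)^((γ−1)/γ) ⇒ T₂ = 626×(4.31)^0.242 = 892 K; V₂ = 14.5 L.
ΔU = nCvΔT = 3.39×26.0×(892−626) = 23500 J.
Q = 0 for an adiabatic process, so W = −ΔU = -23500 J.
Work done on the gas = −W_by = 23500 J.

23500 J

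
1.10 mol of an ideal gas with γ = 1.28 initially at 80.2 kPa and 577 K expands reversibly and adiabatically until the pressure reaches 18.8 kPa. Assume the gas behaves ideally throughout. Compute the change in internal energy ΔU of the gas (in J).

-5120 J

V₁ = nRT₁/P₁ = 1.10×8.314×577/80.2 = 65.8 L.
Adiabatic: T₂/T₁ = (P₂/P₁)^((γ−1)/γ) ⇒ T₂ = 577×(0.234)^0.219 = 420 K; V₂ = 204 L.
For an ideal gas ΔU = nCvΔT with Cv = R/(γ−1) = 29.7 J/(mol·K).
ΔU = 1.10×29.7×(420−577) = -5120 J.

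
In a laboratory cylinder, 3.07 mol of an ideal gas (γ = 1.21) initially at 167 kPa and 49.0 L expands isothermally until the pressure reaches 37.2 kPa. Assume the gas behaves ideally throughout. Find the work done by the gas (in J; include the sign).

T₁ = P₁V₁/(nR) = 167×49.0/(3.07×8.314) = 321 K.
Isothermal: T stays 321 K; PV = const ⇒ V₂ = 220 L, P₂ = 37.2 kPa.
W = nRT ln(V₂/V₁) = 3.07×8.314×321×ln(4.49) = 12300 J.

12300 J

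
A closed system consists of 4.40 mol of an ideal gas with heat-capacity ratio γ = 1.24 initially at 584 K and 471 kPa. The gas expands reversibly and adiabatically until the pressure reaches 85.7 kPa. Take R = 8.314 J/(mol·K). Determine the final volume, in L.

179 L

V₁ = nRT₁/P₁ = 4.40×8.314×584/471 = 45.4 L.
Adiabatic: T₂/T₁ = (P₂/P₁)^((γ−1)/γ) ⇒ T₂ = 584×(0.182)^0.194 = 420 K; V₂ = 179 L.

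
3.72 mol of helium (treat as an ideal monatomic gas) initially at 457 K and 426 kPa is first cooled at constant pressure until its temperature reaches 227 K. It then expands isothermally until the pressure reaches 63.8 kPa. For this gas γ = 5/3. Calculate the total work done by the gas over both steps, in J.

V₁ = nRT₁/P₁ = 3.72×8.314×457/426 = 33.2 L.
Step 1 — Isobaric: P stays 426 kPa; V/T = const ⇒ T₂ = 227 K, V₂ = 16.5 L.
W = PΔV = 426×(16.5−33.2) kPa·L = -7110 J.
ΔU = nCvΔT = 3.72×12.5×(227−457) = -10700 J.
Q = ΔU + W = nCpΔT = -17800 J.
State after step 1: P = 426 kPa, V = 16.5 L, T = 227 K.
Step 2 — Isothermal: T stays 227 K; PV = const ⇒ V₂ = 110 L, P₂ = 63.8 kPa.
ΔU = 0 (ideal gas, T constant).
W = nRT ln(V₂/V₁) = 3.72×8.314×227×ln(6.68) = 13300 J.
Q = ΔU + W = 13300 J.
Net over both steps: W = 6220 J, Q = -4450 J, ΔU = -10700 J.

6220 J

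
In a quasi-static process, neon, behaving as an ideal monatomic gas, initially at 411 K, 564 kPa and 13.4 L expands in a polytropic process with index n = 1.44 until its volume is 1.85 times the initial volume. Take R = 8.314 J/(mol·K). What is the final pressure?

Polytropic n=1.44: T₂ = T₁(V₁/V₂)^(n−1) = 411×(0.541)^0.44 = 314 K; P₂ = P₁(V₁/V₂)^n = 233 kPa.

233 kPa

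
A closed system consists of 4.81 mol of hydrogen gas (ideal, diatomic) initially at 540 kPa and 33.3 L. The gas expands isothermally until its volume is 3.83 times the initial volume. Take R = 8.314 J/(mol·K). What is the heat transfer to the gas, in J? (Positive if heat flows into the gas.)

24100 J

T₁ = P₁V₁/(nR) = 540×33.3/(4.81×8.314) = 450 K.
Isothermal: T stays 450 K; PV = const ⇒ V₂ = 128 L, P₂ = 141 kPa.
ΔU = 0 (ideal gas, T constant).
W = nRT ln(V₂/V₁) = 4.81×8.314×450×ln(3.83) = 24100 J.
Q = ΔU + W = 24100 J.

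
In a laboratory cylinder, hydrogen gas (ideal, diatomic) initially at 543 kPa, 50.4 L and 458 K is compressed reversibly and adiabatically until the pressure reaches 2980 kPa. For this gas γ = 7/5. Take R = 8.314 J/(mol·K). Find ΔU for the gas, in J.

42900 J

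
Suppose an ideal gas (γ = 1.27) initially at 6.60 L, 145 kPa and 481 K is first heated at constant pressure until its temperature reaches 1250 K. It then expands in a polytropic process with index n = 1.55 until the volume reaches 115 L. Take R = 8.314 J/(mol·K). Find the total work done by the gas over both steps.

n = P₁V₁/(RT₁) = 145×6.60/(8.314×481) = 0.239 mol.
Step 1 — Isobaric: P stays 145 kPa; V/T = const ⇒ T₂ = 1250 K, V₂ = 17.2 L.
W = PΔV = 145×(17.2−6.60) kPa·L = 1530 J.
ΔU = nCvΔT = 0.239×30.8×(1250−481) = 5670 J.
Q = ΔU + W = nCpΔT = 7200 J.
State after step 1: P = 145 kPa, V = 17.2 L, T = 1250 K.
Step 2 — Polytropic n=1.55: T₂ = T₁(V₁/V₂)^(n−1) = 1250×(0.149)^0.55 = 439 K; P₂ = P₁(V₁/V₂)^n = 7.59 kPa.
W = (P₁V₁−P₂V₂)/(n−1) = (145×17.2−7.59×115)/0.55 = 2930 J.
ΔU = nCvΔT = 0.239×30.8×(439−1250) = -5980 J.
Q = ΔU + W = -3040 J.
Net over both steps: W = 4460 J, Q = 4150 J, ΔU = -310 J.

4460 J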